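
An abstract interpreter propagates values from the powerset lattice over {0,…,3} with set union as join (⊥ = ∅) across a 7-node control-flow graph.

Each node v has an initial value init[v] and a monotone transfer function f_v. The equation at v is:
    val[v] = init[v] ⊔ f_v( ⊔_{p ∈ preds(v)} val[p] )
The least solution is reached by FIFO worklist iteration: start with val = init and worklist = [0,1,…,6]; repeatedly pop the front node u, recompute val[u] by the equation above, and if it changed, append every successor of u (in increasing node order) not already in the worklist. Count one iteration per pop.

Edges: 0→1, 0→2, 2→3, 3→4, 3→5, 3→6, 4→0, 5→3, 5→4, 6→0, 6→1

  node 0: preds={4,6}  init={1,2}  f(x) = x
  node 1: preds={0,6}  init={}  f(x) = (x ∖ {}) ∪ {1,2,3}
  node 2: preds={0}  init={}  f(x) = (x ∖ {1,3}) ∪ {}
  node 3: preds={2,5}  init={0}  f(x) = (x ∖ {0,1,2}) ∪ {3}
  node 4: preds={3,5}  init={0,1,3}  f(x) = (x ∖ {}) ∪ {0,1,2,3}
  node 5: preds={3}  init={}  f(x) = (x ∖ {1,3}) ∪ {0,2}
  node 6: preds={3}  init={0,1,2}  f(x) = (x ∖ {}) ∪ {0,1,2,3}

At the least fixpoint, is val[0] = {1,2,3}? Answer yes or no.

Iteration log — 11 steps:
  step 1. node 0  ⊔preds={0,1,2,3}  new={0,1,2,3}  old={1,2}  +wl: 
  step 2. node 1  ⊔preds={0,1,2,3}  new={0,1,2,3}  old={}  +wl: 
  step 3. node 2  ⊔preds={0,1,2,3}  new={0,2}  old={}  +wl: 
  step 4. node 3  ⊔preds={0,2}  new={0,3}  old={0}  +wl: 
  step 5. node 4  ⊔preds={0,3}  new={0,1,2,3}  old={0,1,3}  +wl: 0
  step 6. node 5  ⊔preds={0,3}  new={0,2}  old={}  +wl: 3,4
  step 7. node 6  ⊔preds={0,3}  new={0,1,2,3}  old={0,1,2}  +wl: 1
  step 8. node 0  ⊔preds={0,1,2,3}  new={0,1,2,3}  stable
  step 9. node 3  ⊔preds={0,2}  new={0,3}  stable
  step 10. node 4  ⊔preds={0,2,3}  new={0,1,2,3}  stable
  step 11. node 1  ⊔preds={0,1,2,3}  new={0,1,2,3}  stable

Least fixpoint reached:
  node 0: {0,1,2,3}
  node 1: {0,1,2,3}
  node 2: {0,2}
  node 3: {0,3}
  node 4: {0,1,2,3}
  node 5: {0,2}
  node 6: {0,1,2,3}

no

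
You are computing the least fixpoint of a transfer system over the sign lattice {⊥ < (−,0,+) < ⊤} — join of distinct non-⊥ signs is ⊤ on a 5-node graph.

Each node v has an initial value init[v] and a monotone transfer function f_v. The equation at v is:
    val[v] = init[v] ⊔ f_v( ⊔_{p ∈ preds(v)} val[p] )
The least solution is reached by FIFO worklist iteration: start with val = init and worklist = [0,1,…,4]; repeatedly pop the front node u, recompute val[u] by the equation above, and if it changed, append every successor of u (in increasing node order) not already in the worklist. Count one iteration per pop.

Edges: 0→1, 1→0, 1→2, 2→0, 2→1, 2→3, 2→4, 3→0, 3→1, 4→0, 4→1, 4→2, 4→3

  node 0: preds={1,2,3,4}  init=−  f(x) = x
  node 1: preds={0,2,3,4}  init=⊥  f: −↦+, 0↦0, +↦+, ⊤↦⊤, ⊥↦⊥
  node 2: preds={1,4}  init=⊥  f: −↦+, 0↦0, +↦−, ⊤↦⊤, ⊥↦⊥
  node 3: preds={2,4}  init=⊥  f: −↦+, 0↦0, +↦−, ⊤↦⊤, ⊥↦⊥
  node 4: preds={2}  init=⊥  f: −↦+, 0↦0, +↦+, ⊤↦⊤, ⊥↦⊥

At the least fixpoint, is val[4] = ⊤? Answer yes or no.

Iteration log — 16 steps:
  step 1. node 0  ⊔preds=⊥  new=−  stable
  step 2. node 1  ⊔preds=−  new=+  old=⊥  +wl: 0
  step 3. node 2  ⊔preds=+  new=−  old=⊥  +wl: 1
  step 4. node 3  ⊔preds=−  new=+  old=⊥  +wl: 
  step 5. node 4  ⊔preds=−  new=+  old=⊥  +wl: 2,3
  step 6. node 0  ⊔preds=⊤  new=⊤  old=−  +wl: 
  step 7. node 1  ⊔preds=⊤  new=⊤  old=+  +wl: 0
  step 8. node 2  ⊔preds=⊤  new=⊤  old=−  +wl: 1,4
  step 9. node 3  ⊔preds=⊤  new=⊤  old=+  +wl: 
  step 10. node 0  ⊔preds=⊤  new=⊤  stable
  step 11. node 1  ⊔preds=⊤  new=⊤  stable
  step 12. node 4  ⊔preds=⊤  new=⊤  old=+  +wl: 0,1,2,3
  step 13. node 0  ⊔preds=⊤  new=⊤  stable
  step 14. node 1  ⊔preds=⊤  new=⊤  stable
  step 15. node 2  ⊔preds=⊤  new=⊤  stable
  step 16. node 3  ⊔preds=⊤  new=⊤  stable

Least fixpoint reached:
  node 0: ⊤
  node 1: ⊤
  node 2: ⊤
  node 3: ⊤
  node 4: ⊤

yes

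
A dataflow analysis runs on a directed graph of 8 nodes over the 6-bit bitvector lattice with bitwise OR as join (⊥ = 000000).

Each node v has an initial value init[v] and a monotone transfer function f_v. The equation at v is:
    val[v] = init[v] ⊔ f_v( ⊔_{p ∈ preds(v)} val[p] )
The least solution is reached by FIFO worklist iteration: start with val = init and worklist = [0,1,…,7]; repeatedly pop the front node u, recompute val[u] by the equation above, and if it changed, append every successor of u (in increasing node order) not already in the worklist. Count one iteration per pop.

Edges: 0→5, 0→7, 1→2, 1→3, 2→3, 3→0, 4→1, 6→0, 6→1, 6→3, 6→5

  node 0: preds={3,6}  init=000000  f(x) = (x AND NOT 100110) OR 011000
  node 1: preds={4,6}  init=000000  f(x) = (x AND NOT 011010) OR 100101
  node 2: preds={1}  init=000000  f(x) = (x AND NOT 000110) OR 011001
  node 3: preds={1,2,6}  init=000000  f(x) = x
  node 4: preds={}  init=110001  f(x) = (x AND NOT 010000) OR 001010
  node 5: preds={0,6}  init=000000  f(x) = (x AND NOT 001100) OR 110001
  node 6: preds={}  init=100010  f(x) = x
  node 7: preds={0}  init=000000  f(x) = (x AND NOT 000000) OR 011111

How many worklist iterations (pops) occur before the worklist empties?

Trace (12 dequeues):
  [1] u=0 | in 100010 | out 011000 | prev 000000 | push {}
  [2] u=1 | in 110011 | out 100101 | prev 000000 | push {}
  [3] u=2 | in 100101 | out 111001 | prev 000000 | push {}
  [4] u=3 | in 111111 | out 111111 | prev 000000 | push {0}
  [5] u=4 | in 000000 | out 111011 | prev 110001 | push {1}
  [6] u=5 | in 111010 | out 110011 | prev 000000 | push {}
  [7] u=6 | in 000000 | out 100010 | ==
  [8] u=7 | in 011000 | out 011111 | prev 000000 | push {}
  [9] u=0 | in 111111 | out 011001 | prev 011000 | push {5,7}
  [10] u=1 | in 111011 | out 100101 | ==
  [11] u=5 | in 111011 | out 110011 | ==
  [12] u=7 | in 011001 | out 011111 | ==

Converged values:
  [0] 011001
  [1] 100101
  [2] 111001
  [3] 111111
  [4] 111011
  [5] 110011
  [6] 100010
  [7] 011111

12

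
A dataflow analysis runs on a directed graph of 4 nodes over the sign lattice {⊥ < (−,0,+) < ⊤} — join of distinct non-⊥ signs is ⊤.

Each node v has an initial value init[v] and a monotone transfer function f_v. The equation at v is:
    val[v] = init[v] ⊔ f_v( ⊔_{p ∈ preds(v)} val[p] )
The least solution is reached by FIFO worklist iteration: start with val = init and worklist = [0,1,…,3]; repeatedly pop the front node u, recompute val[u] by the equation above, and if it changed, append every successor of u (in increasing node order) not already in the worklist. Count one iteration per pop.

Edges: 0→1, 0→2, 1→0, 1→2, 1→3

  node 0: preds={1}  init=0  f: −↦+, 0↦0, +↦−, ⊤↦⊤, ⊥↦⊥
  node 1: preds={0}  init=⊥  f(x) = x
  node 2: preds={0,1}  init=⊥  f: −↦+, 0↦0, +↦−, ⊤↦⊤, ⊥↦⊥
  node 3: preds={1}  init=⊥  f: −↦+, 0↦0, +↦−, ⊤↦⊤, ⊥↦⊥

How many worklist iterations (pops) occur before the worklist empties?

5

Worklist (5 pops):
  #1 pop 0: in=⊥ → 0 (no change)
  #2 pop 1: in=0 → 0 (was ⊥); enqueue [0]
  #3 pop 2: in=0 → 0 (was ⊥); enqueue []
  #4 pop 3: in=0 → 0 (was ⊥); enqueue []
  #5 pop 0: in=0 → 0 (no change)

Fixpoint:
  val[0] = 0
  val[1] = 0
  val[2] = 0
  val[3] = 0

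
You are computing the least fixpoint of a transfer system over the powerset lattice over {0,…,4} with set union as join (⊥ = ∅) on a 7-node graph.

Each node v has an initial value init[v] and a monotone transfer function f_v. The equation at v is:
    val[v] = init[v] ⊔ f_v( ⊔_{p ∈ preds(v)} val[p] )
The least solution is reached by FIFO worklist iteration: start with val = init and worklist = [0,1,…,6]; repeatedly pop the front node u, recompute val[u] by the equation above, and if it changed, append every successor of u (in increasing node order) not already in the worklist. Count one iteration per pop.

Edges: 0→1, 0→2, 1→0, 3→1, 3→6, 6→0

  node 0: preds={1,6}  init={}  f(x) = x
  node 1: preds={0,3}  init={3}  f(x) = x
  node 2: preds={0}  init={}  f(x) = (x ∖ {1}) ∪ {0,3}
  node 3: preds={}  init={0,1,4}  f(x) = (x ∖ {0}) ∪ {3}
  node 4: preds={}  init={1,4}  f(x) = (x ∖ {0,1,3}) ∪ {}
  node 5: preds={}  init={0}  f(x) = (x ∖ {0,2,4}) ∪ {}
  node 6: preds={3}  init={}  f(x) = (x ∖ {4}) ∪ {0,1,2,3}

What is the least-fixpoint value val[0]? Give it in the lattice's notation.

Worklist (11 pops):
  #1 pop 0: in={3} → {3} (was {}); enqueue []
  #2 pop 1: in={0,1,3,4} → {0,1,3,4} (was {3}); enqueue [0]
  #3 pop 2: in={3} → {0,3} (was {}); enqueue []
  #4 pop 3: in={} → {0,1,3,4} (was {0,1,4}); enqueue [1]
  #5 pop 4: in={} → {1,4} (no change)
  #6 pop 5: in={} → {0} (no change)
  #7 pop 6: in={0,1,3,4} → {0,1,2,3} (was {}); enqueue []
  #8 pop 0: in={0,1,2,3,4} → {0,1,2,3,4} (was {3}); enqueue [2]
  #9 pop 1: in={0,1,2,3,4} → {0,1,2,3,4} (was {0,1,3,4}); enqueue [0]
  #10 pop 2: in={0,1,2,3,4} → {0,2,3,4} (was {0,3}); enqueue []
  #11 pop 0: in={0,1,2,3,4} → {0,1,2,3,4} (no change)

Fixpoint:
  val[0] = {0,1,2,3,4}
  val[1] = {0,1,2,3,4}
  val[2] = {0,2,3,4}
  val[3] = {0,1,3,4}
  val[4] = {1,4}
  val[5] = {0}
  val[6] = {0,1,2,3}

{0,1,2,3,4}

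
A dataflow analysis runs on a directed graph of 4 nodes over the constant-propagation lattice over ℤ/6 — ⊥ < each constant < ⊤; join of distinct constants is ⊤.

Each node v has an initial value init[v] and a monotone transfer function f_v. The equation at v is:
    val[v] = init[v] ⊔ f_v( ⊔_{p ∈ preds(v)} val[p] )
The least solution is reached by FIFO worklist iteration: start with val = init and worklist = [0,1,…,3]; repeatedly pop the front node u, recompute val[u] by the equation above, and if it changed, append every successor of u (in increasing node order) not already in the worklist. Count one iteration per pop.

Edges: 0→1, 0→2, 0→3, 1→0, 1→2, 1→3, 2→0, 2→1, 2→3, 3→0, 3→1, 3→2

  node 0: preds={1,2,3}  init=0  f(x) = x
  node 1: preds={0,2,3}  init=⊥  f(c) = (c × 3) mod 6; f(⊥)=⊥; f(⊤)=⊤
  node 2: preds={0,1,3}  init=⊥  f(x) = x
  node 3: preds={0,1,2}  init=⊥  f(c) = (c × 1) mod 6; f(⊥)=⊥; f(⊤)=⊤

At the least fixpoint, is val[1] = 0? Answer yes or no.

Iteration log — 7 steps:
  step 1. node 0  ⊔preds=⊥  new=0  stable
  step 2. node 1  ⊔preds=0  new=0  old=⊥  +wl: 0
  step 3. node 2  ⊔preds=0  new=0  old=⊥  +wl: 1
  step 4. node 3  ⊔preds=0  new=0  old=⊥  +wl: 2
  step 5. node 0  ⊔preds=0  new=0  stable
  step 6. node 1  ⊔preds=0  new=0  stable
  step 7. node 2  ⊔preds=0  new=0  stable

Least fixpoint reached:
  node 0: 0
  node 1: 0
  node 2: 0
  node 3: 0

yes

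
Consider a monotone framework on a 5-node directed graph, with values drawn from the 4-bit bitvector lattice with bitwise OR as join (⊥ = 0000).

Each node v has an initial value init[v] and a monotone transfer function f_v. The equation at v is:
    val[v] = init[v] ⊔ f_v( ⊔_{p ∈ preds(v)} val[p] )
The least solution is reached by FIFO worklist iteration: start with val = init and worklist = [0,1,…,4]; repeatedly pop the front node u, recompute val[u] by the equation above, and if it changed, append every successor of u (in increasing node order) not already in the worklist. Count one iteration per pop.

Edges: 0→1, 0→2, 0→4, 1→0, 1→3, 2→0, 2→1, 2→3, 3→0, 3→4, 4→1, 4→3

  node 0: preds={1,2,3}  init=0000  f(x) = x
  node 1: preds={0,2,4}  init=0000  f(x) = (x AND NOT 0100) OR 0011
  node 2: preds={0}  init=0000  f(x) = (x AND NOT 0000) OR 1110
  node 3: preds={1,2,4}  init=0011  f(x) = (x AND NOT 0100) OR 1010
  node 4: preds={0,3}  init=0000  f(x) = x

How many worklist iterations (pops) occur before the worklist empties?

Iteration log — 13 steps:
  step 1. node 0  ⊔preds=0011  new=0011  old=0000  +wl: 
  step 2. node 1  ⊔preds=0011  new=0011  old=0000  +wl: 0
  step 3. node 2  ⊔preds=0011  new=1111  old=0000  +wl: 1
  step 4. node 3  ⊔preds=1111  new=1011  old=0011  +wl: 
  step 5. node 4  ⊔preds=1011  new=1011  old=0000  +wl: 3
  step 6. node 0  ⊔preds=1111  new=1111  old=0011  +wl: 2,4
  step 7. node 1  ⊔preds=1111  new=1011  old=0011  +wl: 0
  step 8. node 3  ⊔preds=1111  new=1011  stable
  step 9. node 2  ⊔preds=1111  new=1111  stable
  step 10. node 4  ⊔preds=1111  new=1111  old=1011  +wl: 1,3
  step 11. node 0  ⊔preds=1111  new=1111  stable
  step 12. node 1  ⊔preds=1111  new=1011  stable
  step 13. node 3  ⊔preds=1111  new=1011  stable

Least fixpoint reached:
  node 0: 1111
  node 1: 1011
  node 2: 1111
  node 3: 1011
  node 4: 1111

13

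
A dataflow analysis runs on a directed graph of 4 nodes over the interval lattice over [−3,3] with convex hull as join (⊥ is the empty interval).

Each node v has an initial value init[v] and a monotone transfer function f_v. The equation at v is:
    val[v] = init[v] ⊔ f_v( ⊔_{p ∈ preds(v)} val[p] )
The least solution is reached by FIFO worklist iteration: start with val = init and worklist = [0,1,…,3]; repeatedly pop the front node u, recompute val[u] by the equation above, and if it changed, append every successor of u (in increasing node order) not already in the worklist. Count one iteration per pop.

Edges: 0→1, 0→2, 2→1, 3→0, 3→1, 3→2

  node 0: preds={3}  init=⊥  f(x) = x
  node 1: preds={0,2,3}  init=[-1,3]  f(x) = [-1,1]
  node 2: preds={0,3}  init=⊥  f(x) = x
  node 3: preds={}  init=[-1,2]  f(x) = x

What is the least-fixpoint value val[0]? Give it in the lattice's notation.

[-1,2]

Trace (5 dequeues):
  [1] u=0 | in [-1,2] | out [-1,2] | prev ⊥ | push {}
  [2] u=1 | in [-1,2] | out [-1,3] | ==
  [3] u=2 | in [-1,2] | out [-1,2] | prev ⊥ | push {1}
  [4] u=3 | in ⊥ | out [-1,2] | ==
  [5] u=1 | in [-1,2] | out [-1,3] | ==

Converged values:
  [0] [-1,2]
  [1] [-1,3]
  [2] [-1,2]
  [3] [-1,2]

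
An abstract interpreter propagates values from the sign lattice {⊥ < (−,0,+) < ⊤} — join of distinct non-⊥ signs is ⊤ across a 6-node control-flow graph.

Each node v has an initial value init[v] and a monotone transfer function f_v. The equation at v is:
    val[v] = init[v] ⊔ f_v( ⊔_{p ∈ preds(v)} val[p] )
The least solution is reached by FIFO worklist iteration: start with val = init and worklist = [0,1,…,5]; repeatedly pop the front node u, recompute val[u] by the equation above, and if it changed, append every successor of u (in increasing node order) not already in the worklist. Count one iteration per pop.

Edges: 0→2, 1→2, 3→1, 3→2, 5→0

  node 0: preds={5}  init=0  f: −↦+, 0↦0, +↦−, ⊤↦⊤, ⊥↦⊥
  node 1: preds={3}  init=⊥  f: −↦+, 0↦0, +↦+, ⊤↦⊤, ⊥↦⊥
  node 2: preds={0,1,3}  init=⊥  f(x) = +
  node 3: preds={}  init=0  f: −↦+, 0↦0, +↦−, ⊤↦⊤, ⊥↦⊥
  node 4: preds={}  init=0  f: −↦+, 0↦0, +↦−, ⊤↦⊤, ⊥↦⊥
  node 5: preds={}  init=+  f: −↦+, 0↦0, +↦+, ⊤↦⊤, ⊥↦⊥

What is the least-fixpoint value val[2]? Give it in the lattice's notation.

Trace (6 dequeues):
  [1] u=0 | in + | out ⊤ | prev 0 | push {}
  [2] u=1 | in 0 | out 0 | prev ⊥ | push {}
  [3] u=2 | in ⊤ | out + | prev ⊥ | push {}
  [4] u=3 | in ⊥ | out 0 | ==
  [5] u=4 | in ⊥ | out 0 | ==
  [6] u=5 | in ⊥ | out + | ==

Converged values:
  [0] ⊤
  [1] 0
  [2] +
  [3] 0
  [4] 0
  [5] +

+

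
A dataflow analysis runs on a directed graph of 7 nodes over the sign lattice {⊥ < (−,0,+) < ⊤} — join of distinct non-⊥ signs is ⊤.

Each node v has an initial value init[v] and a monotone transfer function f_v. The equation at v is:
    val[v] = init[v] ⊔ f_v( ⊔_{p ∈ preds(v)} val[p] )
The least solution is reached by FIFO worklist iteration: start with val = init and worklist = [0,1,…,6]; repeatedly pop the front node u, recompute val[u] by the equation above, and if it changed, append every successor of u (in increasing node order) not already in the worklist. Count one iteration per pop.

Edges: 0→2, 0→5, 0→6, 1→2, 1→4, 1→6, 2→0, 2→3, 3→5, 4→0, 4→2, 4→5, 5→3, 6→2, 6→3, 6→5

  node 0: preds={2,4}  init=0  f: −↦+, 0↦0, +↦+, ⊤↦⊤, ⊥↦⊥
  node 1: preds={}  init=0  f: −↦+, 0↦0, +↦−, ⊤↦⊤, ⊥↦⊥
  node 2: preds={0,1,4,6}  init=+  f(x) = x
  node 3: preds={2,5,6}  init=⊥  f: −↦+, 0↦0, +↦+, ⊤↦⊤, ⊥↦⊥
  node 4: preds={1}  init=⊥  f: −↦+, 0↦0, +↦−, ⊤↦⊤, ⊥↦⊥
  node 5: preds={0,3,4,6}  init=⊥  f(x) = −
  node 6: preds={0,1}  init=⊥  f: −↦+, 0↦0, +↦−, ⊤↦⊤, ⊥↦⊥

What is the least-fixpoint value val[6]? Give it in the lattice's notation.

⊤

Trace (11 dequeues):
  [1] u=0 | in + | out ⊤ | prev 0 | push {}
  [2] u=1 | in ⊥ | out 0 | ==
  [3] u=2 | in ⊤ | out ⊤ | prev + | push {0}
  [4] u=3 | in ⊤ | out ⊤ | prev ⊥ | push {}
  [5] u=4 | in 0 | out 0 | prev ⊥ | push {2}
  [6] u=5 | in ⊤ | out − | prev ⊥ | push {3}
  [7] u=6 | in ⊤ | out ⊤ | prev ⊥ | push {5}
  [8] u=0 | in ⊤ | out ⊤ | ==
  [9] u=2 | in ⊤ | out ⊤ | ==
  [10] u=3 | in ⊤ | out ⊤ | ==
  [11] u=5 | in ⊤ | out − | ==

Converged values:
  [0] ⊤
  [1] 0
  [2] ⊤
  [3] ⊤
  [4] 0
  [5] −
  [6] ⊤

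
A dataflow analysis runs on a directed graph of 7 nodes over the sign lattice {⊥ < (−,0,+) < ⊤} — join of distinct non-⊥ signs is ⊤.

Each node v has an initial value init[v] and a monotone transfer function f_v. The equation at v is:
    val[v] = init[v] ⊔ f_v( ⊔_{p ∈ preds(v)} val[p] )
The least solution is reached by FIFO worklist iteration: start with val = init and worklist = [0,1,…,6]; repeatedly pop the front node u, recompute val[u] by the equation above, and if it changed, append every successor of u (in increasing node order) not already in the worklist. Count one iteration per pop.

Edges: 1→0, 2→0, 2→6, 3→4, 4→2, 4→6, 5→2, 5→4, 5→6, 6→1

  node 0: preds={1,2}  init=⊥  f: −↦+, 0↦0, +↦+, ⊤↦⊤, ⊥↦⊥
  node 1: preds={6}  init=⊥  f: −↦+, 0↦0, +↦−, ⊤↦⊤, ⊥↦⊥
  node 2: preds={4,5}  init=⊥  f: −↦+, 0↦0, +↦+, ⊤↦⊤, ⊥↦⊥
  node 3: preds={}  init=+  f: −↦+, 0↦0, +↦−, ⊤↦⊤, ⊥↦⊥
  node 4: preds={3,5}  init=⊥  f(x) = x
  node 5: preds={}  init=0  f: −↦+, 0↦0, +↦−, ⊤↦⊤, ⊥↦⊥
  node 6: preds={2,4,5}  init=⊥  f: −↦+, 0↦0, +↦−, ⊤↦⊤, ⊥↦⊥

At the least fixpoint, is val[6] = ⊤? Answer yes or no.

Worklist (12 pops):
  #1 pop 0: in=⊥ → ⊥ (no change)
  #2 pop 1: in=⊥ → ⊥ (no change)
  #3 pop 2: in=0 → 0 (was ⊥); enqueue [0]
  #4 pop 3: in=⊥ → + (no change)
  #5 pop 4: in=⊤ → ⊤ (was ⊥); enqueue [2]
  #6 pop 5: in=⊥ → 0 (no change)
  #7 pop 6: in=⊤ → ⊤ (was ⊥); enqueue [1]
  #8 pop 0: in=0 → 0 (was ⊥); enqueue []
  #9 pop 2: in=⊤ → ⊤ (was 0); enqueue [0,6]
  #10 pop 1: in=⊤ → ⊤ (was ⊥); enqueue []
  #11 pop 0: in=⊤ → ⊤ (was 0); enqueue []
  #12 pop 6: in=⊤ → ⊤ (no change)

Fixpoint:
  val[0] = ⊤
  val[1] = ⊤
  val[2] = ⊤
  val[3] = +
  val[4] = ⊤
  val[5] = 0
  val[6] = ⊤

yes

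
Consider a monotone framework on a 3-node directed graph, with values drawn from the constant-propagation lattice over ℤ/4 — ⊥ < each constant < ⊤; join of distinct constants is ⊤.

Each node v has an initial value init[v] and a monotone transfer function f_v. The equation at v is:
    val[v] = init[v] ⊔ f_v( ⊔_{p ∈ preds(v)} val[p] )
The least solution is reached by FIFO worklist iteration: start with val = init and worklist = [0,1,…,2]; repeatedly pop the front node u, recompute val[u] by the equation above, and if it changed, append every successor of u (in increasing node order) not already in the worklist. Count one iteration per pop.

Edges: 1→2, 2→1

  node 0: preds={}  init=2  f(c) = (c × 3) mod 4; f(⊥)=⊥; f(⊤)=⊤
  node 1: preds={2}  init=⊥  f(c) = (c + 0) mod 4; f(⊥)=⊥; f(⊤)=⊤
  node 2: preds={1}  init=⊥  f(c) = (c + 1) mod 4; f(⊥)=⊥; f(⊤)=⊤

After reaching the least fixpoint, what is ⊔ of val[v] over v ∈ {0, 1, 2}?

Trace (3 dequeues):
  [1] u=0 | in ⊥ | out 2 | ==
  [2] u=1 | in ⊥ | out ⊥ | ==
  [3] u=2 | in ⊥ | out ⊥ | ==

Converged values:
  [0] 2
  [1] ⊥
  [2] ⊥

2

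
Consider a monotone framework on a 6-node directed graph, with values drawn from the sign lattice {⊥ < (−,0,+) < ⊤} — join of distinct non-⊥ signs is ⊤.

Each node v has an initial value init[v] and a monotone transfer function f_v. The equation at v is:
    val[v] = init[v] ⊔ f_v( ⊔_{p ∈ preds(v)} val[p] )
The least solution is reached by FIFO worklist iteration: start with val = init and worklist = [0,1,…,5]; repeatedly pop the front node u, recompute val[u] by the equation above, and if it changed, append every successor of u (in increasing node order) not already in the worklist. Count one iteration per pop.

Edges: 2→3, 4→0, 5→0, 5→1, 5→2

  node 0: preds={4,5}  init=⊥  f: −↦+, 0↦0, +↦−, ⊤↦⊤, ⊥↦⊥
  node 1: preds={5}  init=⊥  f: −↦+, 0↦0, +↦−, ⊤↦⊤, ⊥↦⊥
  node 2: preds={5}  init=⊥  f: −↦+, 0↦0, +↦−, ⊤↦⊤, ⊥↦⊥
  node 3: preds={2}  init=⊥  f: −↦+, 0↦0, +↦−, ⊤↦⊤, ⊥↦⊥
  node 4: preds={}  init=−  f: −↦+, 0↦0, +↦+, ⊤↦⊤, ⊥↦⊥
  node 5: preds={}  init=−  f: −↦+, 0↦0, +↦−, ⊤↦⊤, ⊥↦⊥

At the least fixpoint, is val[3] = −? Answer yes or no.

yes

Trace (6 dequeues):
  [1] u=0 | in − | out + | prev ⊥ | push {}
  [2] u=1 | in − | out + | prev ⊥ | push {}
  [3] u=2 | in − | out + | prev ⊥ | push {}
  [4] u=3 | in + | out − | prev ⊥ | push {}
  [5] u=4 | in ⊥ | out − | ==
  [6] u=5 | in ⊥ | out − | ==

Converged values:
  [0] +
  [1] +
  [2] +
  [3] −
  [4] −
  [5] −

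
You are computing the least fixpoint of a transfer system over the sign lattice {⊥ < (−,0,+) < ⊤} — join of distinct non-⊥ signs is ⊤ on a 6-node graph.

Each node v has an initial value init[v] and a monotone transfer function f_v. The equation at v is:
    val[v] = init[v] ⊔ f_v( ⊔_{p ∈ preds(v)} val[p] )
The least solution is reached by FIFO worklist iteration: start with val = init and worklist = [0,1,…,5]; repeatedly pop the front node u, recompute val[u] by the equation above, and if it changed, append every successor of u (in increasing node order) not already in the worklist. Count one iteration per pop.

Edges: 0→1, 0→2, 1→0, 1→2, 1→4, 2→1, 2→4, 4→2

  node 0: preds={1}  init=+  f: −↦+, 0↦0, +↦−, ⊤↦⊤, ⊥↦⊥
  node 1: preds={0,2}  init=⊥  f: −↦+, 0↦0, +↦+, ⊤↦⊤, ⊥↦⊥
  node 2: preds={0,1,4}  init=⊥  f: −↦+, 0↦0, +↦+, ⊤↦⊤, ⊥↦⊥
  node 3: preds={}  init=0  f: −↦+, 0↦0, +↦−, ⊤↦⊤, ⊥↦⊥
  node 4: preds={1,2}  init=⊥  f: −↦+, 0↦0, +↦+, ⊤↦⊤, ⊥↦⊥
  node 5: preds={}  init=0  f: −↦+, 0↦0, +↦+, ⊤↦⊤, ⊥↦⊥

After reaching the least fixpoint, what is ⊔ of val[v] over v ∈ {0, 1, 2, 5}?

Worklist (13 pops):
  #1 pop 0: in=⊥ → + (no change)
  #2 pop 1: in=+ → + (was ⊥); enqueue [0]
  #3 pop 2: in=+ → + (was ⊥); enqueue [1]
  #4 pop 3: in=⊥ → 0 (no change)
  #5 pop 4: in=+ → + (was ⊥); enqueue [2]
  #6 pop 5: in=⊥ → 0 (no change)
  #7 pop 0: in=+ → ⊤ (was +); enqueue []
  #8 pop 1: in=⊤ → ⊤ (was +); enqueue [0,4]
  #9 pop 2: in=⊤ → ⊤ (was +); enqueue [1]
  #10 pop 0: in=⊤ → ⊤ (no change)
  #11 pop 4: in=⊤ → ⊤ (was +); enqueue [2]
  #12 pop 1: in=⊤ → ⊤ (no change)
  #13 pop 2: in=⊤ → ⊤ (no change)

Fixpoint:
  val[0] = ⊤
  val[1] = ⊤
  val[2] = ⊤
  val[3] = 0
  val[4] = ⊤
  val[5] = 0

⊤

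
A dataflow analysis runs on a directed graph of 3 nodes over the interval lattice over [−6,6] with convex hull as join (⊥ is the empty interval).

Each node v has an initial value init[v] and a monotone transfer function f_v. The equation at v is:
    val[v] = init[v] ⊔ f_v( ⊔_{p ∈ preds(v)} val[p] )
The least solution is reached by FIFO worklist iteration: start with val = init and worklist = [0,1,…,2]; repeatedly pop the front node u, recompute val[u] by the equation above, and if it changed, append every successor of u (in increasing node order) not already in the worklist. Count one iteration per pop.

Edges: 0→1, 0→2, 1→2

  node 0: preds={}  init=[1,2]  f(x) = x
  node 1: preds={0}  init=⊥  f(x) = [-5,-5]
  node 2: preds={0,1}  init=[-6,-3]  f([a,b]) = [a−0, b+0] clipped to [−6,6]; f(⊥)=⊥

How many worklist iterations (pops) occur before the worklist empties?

Trace (3 dequeues):
  [1] u=0 | in ⊥ | out [1,2] | ==
  [2] u=1 | in [1,2] | out [-5,-5] | prev ⊥ | push {}
  [3] u=2 | in [-5,2] | out [-6,2] | prev [-6,-3] | push {}

Converged values:
  [0] [1,2]
  [1] [-5,-5]
  [2] [-6,2]

3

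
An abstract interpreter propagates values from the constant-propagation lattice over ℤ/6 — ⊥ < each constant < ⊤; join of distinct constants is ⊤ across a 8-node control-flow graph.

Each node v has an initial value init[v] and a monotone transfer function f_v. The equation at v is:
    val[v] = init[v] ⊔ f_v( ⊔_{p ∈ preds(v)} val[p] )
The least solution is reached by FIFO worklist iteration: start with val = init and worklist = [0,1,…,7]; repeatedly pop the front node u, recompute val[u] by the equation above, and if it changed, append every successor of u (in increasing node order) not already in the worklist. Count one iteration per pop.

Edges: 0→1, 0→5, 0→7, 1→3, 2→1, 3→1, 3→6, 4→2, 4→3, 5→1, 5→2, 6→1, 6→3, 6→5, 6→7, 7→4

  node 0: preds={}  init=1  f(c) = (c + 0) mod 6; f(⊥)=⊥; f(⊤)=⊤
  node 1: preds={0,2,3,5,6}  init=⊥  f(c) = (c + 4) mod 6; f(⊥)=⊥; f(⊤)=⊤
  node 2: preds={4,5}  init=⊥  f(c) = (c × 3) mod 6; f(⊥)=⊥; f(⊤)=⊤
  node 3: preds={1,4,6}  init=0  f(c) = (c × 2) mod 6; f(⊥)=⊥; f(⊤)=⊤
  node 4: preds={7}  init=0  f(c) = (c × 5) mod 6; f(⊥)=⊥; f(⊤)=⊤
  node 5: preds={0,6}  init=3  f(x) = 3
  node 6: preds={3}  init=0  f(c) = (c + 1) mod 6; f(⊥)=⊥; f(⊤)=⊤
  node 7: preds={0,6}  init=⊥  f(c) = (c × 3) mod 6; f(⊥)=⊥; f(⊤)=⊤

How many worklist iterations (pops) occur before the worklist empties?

14

Worklist (14 pops):
  #1 pop 0: in=⊥ → 1 (no change)
  #2 pop 1: in=⊤ → ⊤ (was ⊥); enqueue []
  #3 pop 2: in=⊤ → ⊤ (was ⊥); enqueue [1]
  #4 pop 3: in=⊤ → ⊤ (was 0); enqueue []
  #5 pop 4: in=⊥ → 0 (no change)
  #6 pop 5: in=⊤ → 3 (no change)
  #7 pop 6: in=⊤ → ⊤ (was 0); enqueue [3,5]
  #8 pop 7: in=⊤ → ⊤ (was ⊥); enqueue [4]
  #9 pop 1: in=⊤ → ⊤ (no change)
  #10 pop 3: in=⊤ → ⊤ (no change)
  #11 pop 5: in=⊤ → 3 (no change)
  #12 pop 4: in=⊤ → ⊤ (was 0); enqueue [2,3]
  #13 pop 2: in=⊤ → ⊤ (no change)
  #14 pop 3: in=⊤ → ⊤ (no change)

Fixpoint:
  val[0] = 1
  val[1] = ⊤
  val[2] = ⊤
  val[3] = ⊤
  val[4] = ⊤
  val[5] = 3
  val[6] = ⊤
  val[7] = ⊤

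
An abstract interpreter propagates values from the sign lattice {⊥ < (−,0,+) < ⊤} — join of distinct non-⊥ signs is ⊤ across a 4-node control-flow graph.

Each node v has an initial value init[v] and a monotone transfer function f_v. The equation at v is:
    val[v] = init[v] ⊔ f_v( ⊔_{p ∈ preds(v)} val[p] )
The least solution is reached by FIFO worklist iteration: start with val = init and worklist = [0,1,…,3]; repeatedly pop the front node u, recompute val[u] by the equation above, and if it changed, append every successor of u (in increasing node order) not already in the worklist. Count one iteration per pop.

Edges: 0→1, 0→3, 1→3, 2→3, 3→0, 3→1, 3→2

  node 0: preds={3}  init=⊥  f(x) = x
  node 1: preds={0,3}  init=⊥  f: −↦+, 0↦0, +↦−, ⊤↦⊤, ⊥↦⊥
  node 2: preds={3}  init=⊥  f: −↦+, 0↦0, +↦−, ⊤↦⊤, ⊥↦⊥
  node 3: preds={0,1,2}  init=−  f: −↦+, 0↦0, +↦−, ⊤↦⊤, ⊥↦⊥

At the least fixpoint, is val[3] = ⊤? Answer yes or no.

yes

Iteration log — 8 steps:
  step 1. node 0  ⊔preds=−  new=−  old=⊥  +wl: 
  step 2. node 1  ⊔preds=−  new=+  old=⊥  +wl: 
  step 3. node 2  ⊔preds=−  new=+  old=⊥  +wl: 
  step 4. node 3  ⊔preds=⊤  new=⊤  old=−  +wl: 0,1,2
  step 5. node 0  ⊔preds=⊤  new=⊤  old=−  +wl: 3
  step 6. node 1  ⊔preds=⊤  new=⊤  old=+  +wl: 
  step 7. node 2  ⊔preds=⊤  new=⊤  old=+  +wl: 
  step 8. node 3  ⊔preds=⊤  new=⊤  stable

Least fixpoint reached:
  node 0: ⊤
  node 1: ⊤
  node 2: ⊤
  node 3: ⊤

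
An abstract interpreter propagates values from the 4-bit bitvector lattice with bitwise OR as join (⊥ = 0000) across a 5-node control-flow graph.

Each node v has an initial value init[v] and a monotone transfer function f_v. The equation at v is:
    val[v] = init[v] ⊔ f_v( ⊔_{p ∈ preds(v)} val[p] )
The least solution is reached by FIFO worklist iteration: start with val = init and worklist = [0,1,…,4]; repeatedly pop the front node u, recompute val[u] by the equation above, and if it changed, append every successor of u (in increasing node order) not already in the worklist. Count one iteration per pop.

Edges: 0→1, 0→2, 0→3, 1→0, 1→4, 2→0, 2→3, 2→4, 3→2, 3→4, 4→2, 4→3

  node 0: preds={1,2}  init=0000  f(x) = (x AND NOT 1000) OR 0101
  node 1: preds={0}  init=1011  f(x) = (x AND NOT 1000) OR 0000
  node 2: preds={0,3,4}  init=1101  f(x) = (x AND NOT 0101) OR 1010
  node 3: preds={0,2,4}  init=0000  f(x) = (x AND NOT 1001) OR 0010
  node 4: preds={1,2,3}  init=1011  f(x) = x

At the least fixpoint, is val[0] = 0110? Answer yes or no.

no

Trace (8 dequeues):
  [1] u=0 | in 1111 | out 0111 | prev 0000 | push {}
  [2] u=1 | in 0111 | out 1111 | prev 1011 | push {0}
  [3] u=2 | in 1111 | out 1111 | prev 1101 | push {}
  [4] u=3 | in 1111 | out 0110 | prev 0000 | push {2}
  [5] u=4 | in 1111 | out 1111 | prev 1011 | push {3}
  [6] u=0 | in 1111 | out 0111 | ==
  [7] u=2 | in 1111 | out 1111 | ==
  [8] u=3 | in 1111 | out 0110 | ==

Converged values:
  [0] 0111
  [1] 1111
  [2] 1111
  [3] 0110
  [4] 1111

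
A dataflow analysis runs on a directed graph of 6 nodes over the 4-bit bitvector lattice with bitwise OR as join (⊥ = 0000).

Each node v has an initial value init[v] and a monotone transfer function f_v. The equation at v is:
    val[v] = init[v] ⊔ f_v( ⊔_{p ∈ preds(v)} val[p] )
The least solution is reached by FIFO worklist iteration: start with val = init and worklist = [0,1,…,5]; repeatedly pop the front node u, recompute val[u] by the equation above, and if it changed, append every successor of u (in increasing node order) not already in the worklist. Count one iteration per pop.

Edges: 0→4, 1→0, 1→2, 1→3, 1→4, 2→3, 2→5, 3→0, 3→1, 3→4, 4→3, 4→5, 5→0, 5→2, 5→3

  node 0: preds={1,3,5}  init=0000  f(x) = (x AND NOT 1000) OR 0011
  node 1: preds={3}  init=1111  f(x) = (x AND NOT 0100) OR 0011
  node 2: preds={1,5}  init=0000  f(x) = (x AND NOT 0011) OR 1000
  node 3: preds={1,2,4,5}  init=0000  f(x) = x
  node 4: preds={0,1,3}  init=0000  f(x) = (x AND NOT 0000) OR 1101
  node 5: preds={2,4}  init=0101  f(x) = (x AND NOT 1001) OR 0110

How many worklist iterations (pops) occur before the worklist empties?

10

Worklist (10 pops):
  #1 pop 0: in=1111 → 0111 (was 0000); enqueue []
  #2 pop 1: in=0000 → 1111 (no change)
  #3 pop 2: in=1111 → 1100 (was 0000); enqueue []
  #4 pop 3: in=1111 → 1111 (was 0000); enqueue [0,1]
  #5 pop 4: in=1111 → 1111 (was 0000); enqueue [3]
  #6 pop 5: in=1111 → 0111 (was 0101); enqueue [2]
  #7 pop 0: in=1111 → 0111 (no change)
  #8 pop 1: in=1111 → 1111 (no change)
  #9 pop 3: in=1111 → 1111 (no change)
  #10 pop 2: in=1111 → 1100 (no change)

Fixpoint:
  val[0] = 0111
  val[1] = 1111
  val[2] = 1100
  val[3] = 1111
  val[4] = 1111
  val[5] = 0111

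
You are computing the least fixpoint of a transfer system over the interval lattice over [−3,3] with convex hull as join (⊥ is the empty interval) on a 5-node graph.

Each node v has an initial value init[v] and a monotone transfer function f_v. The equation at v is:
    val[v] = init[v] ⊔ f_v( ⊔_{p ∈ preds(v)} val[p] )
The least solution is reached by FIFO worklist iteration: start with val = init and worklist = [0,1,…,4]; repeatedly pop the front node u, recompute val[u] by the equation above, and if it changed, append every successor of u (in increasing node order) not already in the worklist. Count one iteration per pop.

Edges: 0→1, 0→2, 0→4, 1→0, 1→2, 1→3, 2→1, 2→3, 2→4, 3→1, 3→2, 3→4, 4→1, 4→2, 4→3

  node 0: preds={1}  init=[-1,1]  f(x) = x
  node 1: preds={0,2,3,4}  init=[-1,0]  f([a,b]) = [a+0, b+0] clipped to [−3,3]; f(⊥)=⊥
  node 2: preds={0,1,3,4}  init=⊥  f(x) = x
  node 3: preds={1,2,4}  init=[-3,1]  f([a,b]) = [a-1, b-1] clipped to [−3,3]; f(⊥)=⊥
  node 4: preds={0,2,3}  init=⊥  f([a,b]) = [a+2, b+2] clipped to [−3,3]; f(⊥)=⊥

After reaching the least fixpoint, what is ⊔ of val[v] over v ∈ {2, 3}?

[-3,3]

Worklist (14 pops):
  #1 pop 0: in=[-1,0] → [-1,1] (no change)
  #2 pop 1: in=[-3,1] → [-3,1] (was [-1,0]); enqueue [0]
  #3 pop 2: in=[-3,1] → [-3,1] (was ⊥); enqueue [1]
  #4 pop 3: in=[-3,1] → [-3,1] (no change)
  #5 pop 4: in=[-3,1] → [-1,3] (was ⊥); enqueue [2,3]
  #6 pop 0: in=[-3,1] → [-3,1] (was [-1,1]); enqueue [4]
  #7 pop 1: in=[-3,3] → [-3,3] (was [-3,1]); enqueue [0]
  #8 pop 2: in=[-3,3] → [-3,3] (was [-3,1]); enqueue [1]
  #9 pop 3: in=[-3,3] → [-3,2] (was [-3,1]); enqueue [2]
  #10 pop 4: in=[-3,3] → [-1,3] (no change)
  #11 pop 0: in=[-3,3] → [-3,3] (was [-3,1]); enqueue [4]
  #12 pop 1: in=[-3,3] → [-3,3] (no change)
  #13 pop 2: in=[-3,3] → [-3,3] (no change)
  #14 pop 4: in=[-3,3] → [-1,3] (no change)

Fixpoint:
  val[0] = [-3,3]
  val[1] = [-3,3]
  val[2] = [-3,3]
  val[3] = [-3,2]
  val[4] = [-1,3]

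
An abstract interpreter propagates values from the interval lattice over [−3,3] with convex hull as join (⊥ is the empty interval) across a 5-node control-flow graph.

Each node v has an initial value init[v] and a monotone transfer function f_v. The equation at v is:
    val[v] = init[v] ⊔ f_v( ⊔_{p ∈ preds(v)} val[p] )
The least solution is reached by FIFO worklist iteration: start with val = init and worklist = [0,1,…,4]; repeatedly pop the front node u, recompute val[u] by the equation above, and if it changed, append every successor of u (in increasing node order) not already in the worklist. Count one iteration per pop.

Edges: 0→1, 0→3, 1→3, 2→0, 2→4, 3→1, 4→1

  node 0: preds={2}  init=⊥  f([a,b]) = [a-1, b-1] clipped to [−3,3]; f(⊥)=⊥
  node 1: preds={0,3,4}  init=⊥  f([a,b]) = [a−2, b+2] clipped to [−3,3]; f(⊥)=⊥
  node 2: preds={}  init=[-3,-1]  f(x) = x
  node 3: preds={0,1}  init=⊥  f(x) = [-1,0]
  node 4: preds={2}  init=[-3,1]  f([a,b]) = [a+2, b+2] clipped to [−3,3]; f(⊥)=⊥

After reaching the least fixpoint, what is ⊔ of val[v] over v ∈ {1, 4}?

Trace (6 dequeues):
  [1] u=0 | in [-3,-1] | out [-3,-2] | prev ⊥ | push {}
  [2] u=1 | in [-3,1] | out [-3,3] | prev ⊥ | push {}
  [3] u=2 | in ⊥ | out [-3,-1] | ==
  [4] u=3 | in [-3,3] | out [-1,0] | prev ⊥ | push {1}
  [5] u=4 | in [-3,-1] | out [-3,1] | ==
  [6] u=1 | in [-3,1] | out [-3,3] | ==

Converged values:
  [0] [-3,-2]
  [1] [-3,3]
  [2] [-3,-1]
  [3] [-1,0]
  [4] [-3,1]

[-3,3]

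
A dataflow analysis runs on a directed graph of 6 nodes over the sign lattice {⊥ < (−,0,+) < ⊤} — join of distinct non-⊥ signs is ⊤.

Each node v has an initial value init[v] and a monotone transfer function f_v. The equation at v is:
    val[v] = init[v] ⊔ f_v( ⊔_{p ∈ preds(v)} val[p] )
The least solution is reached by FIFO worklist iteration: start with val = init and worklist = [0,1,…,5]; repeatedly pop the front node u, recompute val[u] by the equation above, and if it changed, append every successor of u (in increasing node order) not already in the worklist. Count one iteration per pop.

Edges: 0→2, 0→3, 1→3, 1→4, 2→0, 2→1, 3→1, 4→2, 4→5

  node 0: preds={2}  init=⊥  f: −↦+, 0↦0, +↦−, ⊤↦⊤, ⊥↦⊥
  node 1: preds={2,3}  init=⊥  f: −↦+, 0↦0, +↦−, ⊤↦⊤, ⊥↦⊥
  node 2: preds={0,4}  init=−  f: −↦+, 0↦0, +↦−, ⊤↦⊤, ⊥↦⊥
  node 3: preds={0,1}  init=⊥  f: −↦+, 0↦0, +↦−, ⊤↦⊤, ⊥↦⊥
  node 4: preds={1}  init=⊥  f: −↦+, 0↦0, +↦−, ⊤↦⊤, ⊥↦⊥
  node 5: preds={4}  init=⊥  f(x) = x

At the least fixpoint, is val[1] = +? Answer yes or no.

Worklist (16 pops):
  #1 pop 0: in=− → + (was ⊥); enqueue []
  #2 pop 1: in=− → + (was ⊥); enqueue []
  #3 pop 2: in=+ → − (no change)
  #4 pop 3: in=+ → − (was ⊥); enqueue [1]
  #5 pop 4: in=+ → − (was ⊥); enqueue [2]
  #6 pop 5: in=− → − (was ⊥); enqueue []
  #7 pop 1: in=− → + (no change)
  #8 pop 2: in=⊤ → ⊤ (was −); enqueue [0,1]
  #9 pop 0: in=⊤ → ⊤ (was +); enqueue [2,3]
  #10 pop 1: in=⊤ → ⊤ (was +); enqueue [4]
  #11 pop 2: in=⊤ → ⊤ (no change)
  #12 pop 3: in=⊤ → ⊤ (was −); enqueue [1]
  #13 pop 4: in=⊤ → ⊤ (was −); enqueue [2,5]
  #14 pop 1: in=⊤ → ⊤ (no change)
  #15 pop 2: in=⊤ → ⊤ (no change)
  #16 pop 5: in=⊤ → ⊤ (was −); enqueue []

Fixpoint:
  val[0] = ⊤
  val[1] = ⊤
  val[2] = ⊤
  val[3] = ⊤
  val[4] = ⊤
  val[5] = ⊤

no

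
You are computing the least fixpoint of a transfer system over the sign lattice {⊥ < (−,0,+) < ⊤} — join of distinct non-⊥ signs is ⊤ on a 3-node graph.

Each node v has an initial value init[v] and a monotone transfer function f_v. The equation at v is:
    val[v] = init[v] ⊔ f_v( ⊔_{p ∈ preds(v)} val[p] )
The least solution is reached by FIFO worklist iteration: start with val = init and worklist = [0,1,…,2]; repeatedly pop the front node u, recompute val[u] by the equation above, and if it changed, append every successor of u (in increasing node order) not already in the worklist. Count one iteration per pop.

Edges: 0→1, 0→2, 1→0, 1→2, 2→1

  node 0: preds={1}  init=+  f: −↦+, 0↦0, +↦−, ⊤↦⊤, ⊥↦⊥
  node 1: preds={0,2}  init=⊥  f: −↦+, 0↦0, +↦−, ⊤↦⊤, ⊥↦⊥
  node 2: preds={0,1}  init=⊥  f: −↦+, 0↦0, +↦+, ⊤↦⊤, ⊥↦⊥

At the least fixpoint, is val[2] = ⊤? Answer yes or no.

Worklist (8 pops):
  #1 pop 0: in=⊥ → + (no change)
  #2 pop 1: in=+ → − (was ⊥); enqueue [0]
  #3 pop 2: in=⊤ → ⊤ (was ⊥); enqueue [1]
  #4 pop 0: in=− → + (no change)
  #5 pop 1: in=⊤ → ⊤ (was −); enqueue [0,2]
  #6 pop 0: in=⊤ → ⊤ (was +); enqueue [1]
  #7 pop 2: in=⊤ → ⊤ (no change)
  #8 pop 1: in=⊤ → ⊤ (no change)

Fixpoint:
  val[0] = ⊤
  val[1] = ⊤
  val[2] = ⊤

yes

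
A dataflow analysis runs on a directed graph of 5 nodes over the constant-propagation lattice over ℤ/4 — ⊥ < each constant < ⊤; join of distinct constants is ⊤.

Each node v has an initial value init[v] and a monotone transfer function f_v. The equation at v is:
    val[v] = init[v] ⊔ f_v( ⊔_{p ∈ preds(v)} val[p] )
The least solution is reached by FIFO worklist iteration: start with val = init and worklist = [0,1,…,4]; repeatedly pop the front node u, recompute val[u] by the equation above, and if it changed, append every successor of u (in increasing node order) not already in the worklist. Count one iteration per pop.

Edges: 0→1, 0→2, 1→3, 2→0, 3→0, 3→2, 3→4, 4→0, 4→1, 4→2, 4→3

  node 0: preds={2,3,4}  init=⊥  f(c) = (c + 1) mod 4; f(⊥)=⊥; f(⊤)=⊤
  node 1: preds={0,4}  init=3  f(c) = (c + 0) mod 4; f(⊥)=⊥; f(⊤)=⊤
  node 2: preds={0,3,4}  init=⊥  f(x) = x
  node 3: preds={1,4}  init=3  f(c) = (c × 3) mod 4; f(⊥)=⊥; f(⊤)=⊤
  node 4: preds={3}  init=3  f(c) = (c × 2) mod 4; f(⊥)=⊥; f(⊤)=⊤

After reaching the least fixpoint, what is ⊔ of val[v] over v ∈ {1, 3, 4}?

Worklist (9 pops):
  #1 pop 0: in=3 → 0 (was ⊥); enqueue []
  #2 pop 1: in=⊤ → ⊤ (was 3); enqueue []
  #3 pop 2: in=⊤ → ⊤ (was ⊥); enqueue [0]
  #4 pop 3: in=⊤ → ⊤ (was 3); enqueue [2]
  #5 pop 4: in=⊤ → ⊤ (was 3); enqueue [1,3]
  #6 pop 0: in=⊤ → ⊤ (was 0); enqueue []
  #7 pop 2: in=⊤ → ⊤ (no change)
  #8 pop 1: in=⊤ → ⊤ (no change)
  #9 pop 3: in=⊤ → ⊤ (no change)

Fixpoint:
  val[0] = ⊤
  val[1] = ⊤
  val[2] = ⊤
  val[3] = ⊤
  val[4] = ⊤

⊤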